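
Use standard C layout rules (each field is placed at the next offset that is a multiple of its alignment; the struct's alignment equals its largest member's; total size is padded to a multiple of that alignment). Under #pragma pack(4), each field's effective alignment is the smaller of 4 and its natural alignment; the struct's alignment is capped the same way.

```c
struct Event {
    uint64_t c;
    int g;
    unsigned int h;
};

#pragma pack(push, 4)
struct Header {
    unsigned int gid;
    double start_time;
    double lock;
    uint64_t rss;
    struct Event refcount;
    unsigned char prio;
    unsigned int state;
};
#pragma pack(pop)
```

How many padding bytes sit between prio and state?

Event: c at 0 (size 8, align 8) → ends 8; g at 8 (size 4, align 4) → ends 12; h at 12 (size 4, align 4) → ends 16; total 16 bytes, alignment 8
gid at 0 (size 4, align 4) → ends 4
start_time at 4 (size 8, align 4) → ends 12
lock at 12 (size 8, align 4) → ends 20
rss at 20 (size 8, align 4) → ends 28
refcount at 28 (size 16, align 4) → ends 44
prio at 44 (size 1, align 1) → ends 45
pad 3 to align 4 for state
state at 48 (size 4, align 4) → ends 52

3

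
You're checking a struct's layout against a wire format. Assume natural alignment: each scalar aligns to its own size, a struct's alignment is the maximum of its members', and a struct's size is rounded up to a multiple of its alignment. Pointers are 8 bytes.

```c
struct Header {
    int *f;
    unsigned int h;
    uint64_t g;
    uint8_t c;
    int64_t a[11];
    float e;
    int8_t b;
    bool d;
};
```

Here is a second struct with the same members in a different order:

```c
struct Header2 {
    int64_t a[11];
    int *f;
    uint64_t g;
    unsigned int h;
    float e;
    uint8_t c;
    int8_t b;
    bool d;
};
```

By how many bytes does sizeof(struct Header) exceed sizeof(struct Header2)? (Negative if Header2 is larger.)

f at 0 (size 8, align 8) → ends 8
h at 8 (size 4, align 4) → ends 12
pad 4 to align 8 for g
g at 16 (size 8, align 8) → ends 24
c at 24 (size 1, align 1) → ends 25
pad 7 to align 8 for a
a at 32 (size 88, align 8) → ends 120
e at 120 (size 4, align 4) → ends 124
b at 124 (size 1, align 1) → ends 125
d at 125 (size 1, align 1) → ends 126
tail pad 2 to reach multiple of 8
total 128 bytes, alignment 8
— Header2 —
a at 0 (size 88, align 8) → ends 88
f at 88 (size 8, align 8) → ends 96
g at 96 (size 8, align 8) → ends 104
h at 104 (size 4, align 4) → ends 108
e at 108 (size 4, align 4) → ends 112
c at 112 (size 1, align 1) → ends 113
b at 113 (size 1, align 1) → ends 114
d at 114 (size 1, align 1) → ends 115
tail pad 5 to reach multiple of 8
total 120 bytes, alignment 8
128 − 120 = 8

8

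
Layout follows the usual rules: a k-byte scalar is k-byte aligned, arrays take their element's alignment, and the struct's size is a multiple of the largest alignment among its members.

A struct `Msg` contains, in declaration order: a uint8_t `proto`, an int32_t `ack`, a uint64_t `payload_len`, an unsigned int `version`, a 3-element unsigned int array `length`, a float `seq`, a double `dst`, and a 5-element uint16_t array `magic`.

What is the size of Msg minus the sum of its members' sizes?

proto at 0 (size 1, align 1) → ends 1
pad 3 to align 4 for ack
ack at 4 (size 4, align 4) → ends 8
payload_len at 8 (size 8, align 8) → ends 16
version at 16 (size 4, align 4) → ends 20
length at 20 (size 12, align 4) → ends 32
seq at 32 (size 4, align 4) → ends 36
pad 4 to align 8 for dst
dst at 40 (size 8, align 8) → ends 48
magic at 48 (size 10, align 2) → ends 58
tail pad 6 to reach multiple of 8
total 64 bytes, alignment 8
data bytes 51, size 64 → padding 13

13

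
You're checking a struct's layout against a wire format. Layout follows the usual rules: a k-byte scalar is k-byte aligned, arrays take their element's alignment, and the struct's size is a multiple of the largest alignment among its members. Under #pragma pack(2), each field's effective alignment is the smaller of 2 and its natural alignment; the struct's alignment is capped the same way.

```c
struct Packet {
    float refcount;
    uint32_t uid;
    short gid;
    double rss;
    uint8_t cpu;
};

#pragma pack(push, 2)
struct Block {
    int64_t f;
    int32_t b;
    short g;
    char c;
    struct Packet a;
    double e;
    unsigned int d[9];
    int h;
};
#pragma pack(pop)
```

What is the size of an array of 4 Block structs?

384

Packet: 0..4  refcount  (4B, 4-aligned); 4..8  uid  (4B, 4-aligned); 8..10  gid  (2B, 2-aligned); 10..16  -- padding (6B); 16..24  rss  (8B, 8-aligned); 24..25  cpu  (1B, 1-aligned); 25..32  -- tail padding (7B); sizeof = 32, alignof = 8
0..8  f  (8B, 2-aligned)
8..12  b  (4B, 2-aligned)
12..14  g  (2B, 2-aligned)
14..15  c  (1B, 1-aligned)
15..16  -- padding (1B)
16..48  a  (32B, 2-aligned)
48..56  e  (8B, 2-aligned)
56..92  d  (36B, 2-aligned)
92..96  h  (4B, 2-aligned)
sizeof = 96, alignof = 2
array of 4: 4 × 96 = 384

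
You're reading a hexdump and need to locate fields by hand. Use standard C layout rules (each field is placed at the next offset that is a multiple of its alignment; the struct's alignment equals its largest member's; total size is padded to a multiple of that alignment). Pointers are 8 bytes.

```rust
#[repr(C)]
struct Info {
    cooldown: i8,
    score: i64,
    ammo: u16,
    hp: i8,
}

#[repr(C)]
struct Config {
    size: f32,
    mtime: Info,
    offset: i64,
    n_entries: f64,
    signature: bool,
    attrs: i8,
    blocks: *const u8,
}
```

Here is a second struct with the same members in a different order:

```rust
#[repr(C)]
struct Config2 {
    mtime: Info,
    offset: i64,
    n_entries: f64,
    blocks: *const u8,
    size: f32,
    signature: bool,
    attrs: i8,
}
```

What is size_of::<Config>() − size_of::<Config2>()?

Info: 0..1  cooldown  (1B, 1-aligned); 1..8  -- padding (7B); 8..16  score  (8B, 8-aligned); 16..18  ammo  (2B, 2-aligned); 18..19  hp  (1B, 1-aligned); 19..24  -- tail padding (5B); sizeof = 24, alignof = 8
0..4  size  (4B, 4-aligned)
4..8  -- padding (4B)
8..32  mtime  (24B, 8-aligned)
32..40  offset  (8B, 8-aligned)
40..48  n_entries  (8B, 8-aligned)
48..49  signature  (1B, 1-aligned)
49..50  attrs  (1B, 1-aligned)
50..56  -- padding (6B)
56..64  blocks  (8B, 8-aligned)
sizeof = 64, alignof = 8
— Config2 —
0..24  mtime  (24B, 8-aligned)
24..32  offset  (8B, 8-aligned)
32..40  n_entries  (8B, 8-aligned)
40..48  blocks  (8B, 8-aligned)
48..52  size  (4B, 4-aligned)
52..53  signature  (1B, 1-aligned)
53..54  attrs  (1B, 1-aligned)
54..56  -- tail padding (2B)
sizeof = 56, alignof = 8
64 − 56 = 8

8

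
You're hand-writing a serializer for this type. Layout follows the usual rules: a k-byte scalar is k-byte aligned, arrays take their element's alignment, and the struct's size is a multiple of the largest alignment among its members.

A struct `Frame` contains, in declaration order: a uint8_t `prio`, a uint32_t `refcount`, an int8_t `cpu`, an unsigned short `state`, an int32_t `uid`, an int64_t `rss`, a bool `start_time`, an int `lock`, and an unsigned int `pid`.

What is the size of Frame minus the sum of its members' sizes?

0..1  prio  (1B, 1-aligned)
1..4  -- padding (3B)
4..8  refcount  (4B, 4-aligned)
8..9  cpu  (1B, 1-aligned)
9..10  -- padding (1B)
10..12  state  (2B, 2-aligned)
12..16  uid  (4B, 4-aligned)
16..24  rss  (8B, 8-aligned)
24..25  start_time  (1B, 1-aligned)
25..28  -- padding (3B)
28..32  lock  (4B, 4-aligned)
32..36  pid  (4B, 4-aligned)
36..40  -- tail padding (4B)
sizeof = 40, alignof = 8
data bytes 29, size 40 → padding 11

11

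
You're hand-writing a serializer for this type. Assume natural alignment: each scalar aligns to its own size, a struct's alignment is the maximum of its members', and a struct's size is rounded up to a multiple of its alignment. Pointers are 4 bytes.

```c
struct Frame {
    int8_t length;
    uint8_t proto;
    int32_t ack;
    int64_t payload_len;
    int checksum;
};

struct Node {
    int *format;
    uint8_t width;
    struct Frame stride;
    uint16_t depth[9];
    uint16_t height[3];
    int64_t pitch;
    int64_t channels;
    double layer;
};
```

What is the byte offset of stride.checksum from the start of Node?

24

Frame: length at 0 (size 1, align 1) → ends 1; proto at 1 (size 1, align 1) → ends 2; pad 2 to align 4 for ack; ack at 4 (size 4, align 4) → ends 8; payload_len at 8 (size 8, align 8) → ends 16; checksum at 16 (size 4, align 4) → ends 20; tail pad 4 to reach multiple of 8; total 24 bytes, alignment 8
format at 0 (size 4, align 4) → ends 4
width at 4 (size 1, align 1) → ends 5
pad 3 to align 8 for stride
stride at 8 (size 24, align 8) → ends 32
within Frame: checksum at 16
8 + 16 = 24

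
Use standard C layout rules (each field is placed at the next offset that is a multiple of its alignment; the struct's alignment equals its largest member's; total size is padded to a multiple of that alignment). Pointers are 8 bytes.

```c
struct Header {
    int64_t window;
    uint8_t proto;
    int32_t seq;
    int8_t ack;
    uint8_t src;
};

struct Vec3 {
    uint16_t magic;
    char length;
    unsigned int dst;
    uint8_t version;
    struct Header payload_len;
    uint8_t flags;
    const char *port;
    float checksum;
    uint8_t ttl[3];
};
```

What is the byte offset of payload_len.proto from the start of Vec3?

24

Header: 0..8  window  (8B, 8-aligned); 8..9  proto  (1B, 1-aligned); 9..12  -- padding (3B); 12..16  seq  (4B, 4-aligned); 16..17  ack  (1B, 1-aligned); 17..18  src  (1B, 1-aligned); 18..24  -- tail padding (6B); sizeof = 24, alignof = 8
0..2  magic  (2B, 2-aligned)
2..3  length  (1B, 1-aligned)
3..4  -- padding (1B)
4..8  dst  (4B, 4-aligned)
8..9  version  (1B, 1-aligned)
9..16  -- padding (7B)
16..40  payload_len  (24B, 8-aligned)
within Header: proto at 8
16 + 8 = 24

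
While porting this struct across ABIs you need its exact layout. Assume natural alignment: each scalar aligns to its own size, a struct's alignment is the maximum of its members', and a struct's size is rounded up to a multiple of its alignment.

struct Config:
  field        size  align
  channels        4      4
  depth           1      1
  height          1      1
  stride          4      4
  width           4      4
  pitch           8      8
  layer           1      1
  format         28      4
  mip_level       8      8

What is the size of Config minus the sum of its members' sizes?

0..4  channels  (4B, 4-aligned)
4..5  depth  (1B, 1-aligned)
5..6  height  (1B, 1-aligned)
6..8  -- padding (2B)
8..12  stride  (4B, 4-aligned)
12..16  width  (4B, 4-aligned)
16..24  pitch  (8B, 8-aligned)
24..25  layer  (1B, 1-aligned)
25..28  -- padding (3B)
28..56  format  (28B, 4-aligned)
56..64  mip_level  (8B, 8-aligned)
sizeof = 64, alignof = 8
data bytes 59, size 64 → padding 5

5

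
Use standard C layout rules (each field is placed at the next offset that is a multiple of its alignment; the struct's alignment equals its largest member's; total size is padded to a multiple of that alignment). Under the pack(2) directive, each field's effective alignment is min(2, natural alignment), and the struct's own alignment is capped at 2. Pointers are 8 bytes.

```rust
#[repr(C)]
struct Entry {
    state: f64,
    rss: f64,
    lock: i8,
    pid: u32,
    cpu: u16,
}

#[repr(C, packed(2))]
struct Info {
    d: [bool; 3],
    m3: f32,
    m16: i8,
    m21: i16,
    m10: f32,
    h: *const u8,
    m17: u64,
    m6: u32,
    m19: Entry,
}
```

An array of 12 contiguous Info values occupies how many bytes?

Entry: state at 0 (size 8, align 8) → ends 8; rss at 8 (size 8, align 8) → ends 16; lock at 16 (size 1, align 1) → ends 17; pad 3 to align 4 for pid; pid at 20 (size 4, align 4) → ends 24; cpu at 24 (size 2, align 2) → ends 26; tail pad 6 to reach multiple of 8; total 32 bytes, alignment 8
d at 0 (size 3, align 1) → ends 3
pad 1 to align 2 for m3
m3 at 4 (size 4, align 2) → ends 8
m16 at 8 (size 1, align 1) → ends 9
pad 1 to align 2 for m21
m21 at 10 (size 2, align 2) → ends 12
m10 at 12 (size 4, align 2) → ends 16
h at 16 (size 8, align 2) → ends 24
m17 at 24 (size 8, align 2) → ends 32
m6 at 32 (size 4, align 2) → ends 36
m19 at 36 (size 32, align 2) → ends 68
total 68 bytes, alignment 2
array of 12: 12 × 68 = 816

816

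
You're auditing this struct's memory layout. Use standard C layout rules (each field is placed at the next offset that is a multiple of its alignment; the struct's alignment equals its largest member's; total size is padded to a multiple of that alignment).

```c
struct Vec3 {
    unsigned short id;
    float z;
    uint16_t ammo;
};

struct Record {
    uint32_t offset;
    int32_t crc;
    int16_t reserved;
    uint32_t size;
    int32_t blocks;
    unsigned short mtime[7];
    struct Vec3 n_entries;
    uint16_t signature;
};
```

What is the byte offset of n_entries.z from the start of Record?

Vec3: 0..2  id  (2B, 2-aligned); 2..4  -- padding (2B); 4..8  z  (4B, 4-aligned); 8..10  ammo  (2B, 2-aligned); 10..12  -- tail padding (2B); sizeof = 12, alignof = 4
0..4  offset  (4B, 4-aligned)
4..8  crc  (4B, 4-aligned)
8..10  reserved  (2B, 2-aligned)
10..12  -- padding (2B)
12..16  size  (4B, 4-aligned)
16..20  blocks  (4B, 4-aligned)
20..34  mtime  (14B, 2-aligned)
34..36  -- padding (2B)
36..48  n_entries  (12B, 4-aligned)
within Vec3: z at 4
36 + 4 = 40

40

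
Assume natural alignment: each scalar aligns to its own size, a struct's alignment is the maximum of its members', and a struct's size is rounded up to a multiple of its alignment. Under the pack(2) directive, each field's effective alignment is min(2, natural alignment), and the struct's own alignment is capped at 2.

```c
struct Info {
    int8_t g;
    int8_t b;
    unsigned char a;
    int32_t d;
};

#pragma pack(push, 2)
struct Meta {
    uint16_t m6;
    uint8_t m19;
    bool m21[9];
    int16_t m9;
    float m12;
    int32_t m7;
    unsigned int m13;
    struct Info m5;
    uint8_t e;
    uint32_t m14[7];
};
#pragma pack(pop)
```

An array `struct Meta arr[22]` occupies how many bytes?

Info: g at 0 (size 1, align 1) → ends 1; b at 1 (size 1, align 1) → ends 2; a at 2 (size 1, align 1) → ends 3; pad 1 to align 4 for d; d at 4 (size 4, align 4) → ends 8; total 8 bytes, alignment 4
m6 at 0 (size 2, align 2) → ends 2
m19 at 2 (size 1, align 1) → ends 3
m21 at 3 (size 9, align 1) → ends 12
m9 at 12 (size 2, align 2) → ends 14
m12 at 14 (size 4, align 2) → ends 18
m7 at 18 (size 4, align 2) → ends 22
m13 at 22 (size 4, align 2) → ends 26
m5 at 26 (size 8, align 2) → ends 34
e at 34 (size 1, align 1) → ends 35
pad 1 to align 2 for m14
m14 at 36 (size 28, align 2) → ends 64
total 64 bytes, alignment 2
array of 22: 22 × 64 = 1408

1408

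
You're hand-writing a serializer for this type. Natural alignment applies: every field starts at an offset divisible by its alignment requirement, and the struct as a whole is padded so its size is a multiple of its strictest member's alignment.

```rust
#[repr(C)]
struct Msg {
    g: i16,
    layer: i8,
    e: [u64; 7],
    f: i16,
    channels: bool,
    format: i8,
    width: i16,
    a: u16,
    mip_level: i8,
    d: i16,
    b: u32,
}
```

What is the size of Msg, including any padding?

0..2  g  (2B, 2-aligned)
2..3  layer  (1B, 1-aligned)
3..8  -- padding (5B)
8..64  e  (56B, 8-aligned)
64..66  f  (2B, 2-aligned)
66..67  channels  (1B, 1-aligned)
67..68  format  (1B, 1-aligned)
68..70  width  (2B, 2-aligned)
70..72  a  (2B, 2-aligned)
72..73  mip_level  (1B, 1-aligned)
73..74  -- padding (1B)
74..76  d  (2B, 2-aligned)
76..80  b  (4B, 4-aligned)
sizeof = 80, alignof = 8

80 bytes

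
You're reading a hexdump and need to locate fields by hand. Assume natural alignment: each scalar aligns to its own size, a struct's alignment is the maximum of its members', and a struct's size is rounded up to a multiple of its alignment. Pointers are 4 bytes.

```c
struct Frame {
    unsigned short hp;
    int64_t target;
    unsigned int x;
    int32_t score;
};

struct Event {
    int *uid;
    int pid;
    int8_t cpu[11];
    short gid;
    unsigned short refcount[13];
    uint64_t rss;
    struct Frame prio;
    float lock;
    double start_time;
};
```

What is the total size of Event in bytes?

96

Frame: 0..2  hp  (2B, 2-aligned); 2..8  -- padding (6B); 8..16  target  (8B, 8-aligned); 16..20  x  (4B, 4-aligned); 20..24  score  (4B, 4-aligned); sizeof = 24, alignof = 8
0..4  uid  (4B, 4-aligned)
4..8  pid  (4B, 4-aligned)
8..19  cpu  (11B, 1-aligned)
19..20  -- padding (1B)
20..22  gid  (2B, 2-aligned)
22..48  refcount  (26B, 2-aligned)
48..56  rss  (8B, 8-aligned)
56..80  prio  (24B, 8-aligned)
80..84  lock  (4B, 4-aligned)
84..88  -- padding (4B)
88..96  start_time  (8B, 8-aligned)
sizeof = 96, alignof = 8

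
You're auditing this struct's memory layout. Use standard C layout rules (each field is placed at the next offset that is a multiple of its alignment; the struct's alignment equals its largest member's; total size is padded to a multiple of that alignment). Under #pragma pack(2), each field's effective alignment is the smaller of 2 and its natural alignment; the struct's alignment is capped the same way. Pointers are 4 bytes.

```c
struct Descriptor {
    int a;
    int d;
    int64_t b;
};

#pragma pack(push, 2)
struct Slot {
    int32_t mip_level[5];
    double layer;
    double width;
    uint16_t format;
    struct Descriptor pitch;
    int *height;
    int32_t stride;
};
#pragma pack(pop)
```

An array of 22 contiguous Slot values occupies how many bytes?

Descriptor: 0..4  a  (4B, 4-aligned); 4..8  d  (4B, 4-aligned); 8..16  b  (8B, 8-aligned); sizeof = 16, alignof = 8
0..20  mip_level  (20B, 2-aligned)
20..28  layer  (8B, 2-aligned)
28..36  width  (8B, 2-aligned)
36..38  format  (2B, 2-aligned)
38..54  pitch  (16B, 2-aligned)
54..58  height  (4B, 2-aligned)
58..62  stride  (4B, 2-aligned)
sizeof = 62, alignof = 2
array of 22: 22 × 62 = 1364

1364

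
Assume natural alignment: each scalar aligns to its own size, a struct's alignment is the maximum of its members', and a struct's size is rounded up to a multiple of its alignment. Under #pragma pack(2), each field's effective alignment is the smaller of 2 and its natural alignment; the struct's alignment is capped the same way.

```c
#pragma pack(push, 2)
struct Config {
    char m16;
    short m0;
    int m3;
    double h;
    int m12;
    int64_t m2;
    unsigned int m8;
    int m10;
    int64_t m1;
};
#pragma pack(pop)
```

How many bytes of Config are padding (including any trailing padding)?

m16 at 0 (size 1, align 1) → ends 1
pad 1 to align 2 for m0
m0 at 2 (size 2, align 2) → ends 4
m3 at 4 (size 4, align 2) → ends 8
h at 8 (size 8, align 2) → ends 16
m12 at 16 (size 4, align 2) → ends 20
m2 at 20 (size 8, align 2) → ends 28
m8 at 28 (size 4, align 2) → ends 32
m10 at 32 (size 4, align 2) → ends 36
m1 at 36 (size 8, align 2) → ends 44
total 44 bytes, alignment 2
data bytes 43, size 44 → padding 1

1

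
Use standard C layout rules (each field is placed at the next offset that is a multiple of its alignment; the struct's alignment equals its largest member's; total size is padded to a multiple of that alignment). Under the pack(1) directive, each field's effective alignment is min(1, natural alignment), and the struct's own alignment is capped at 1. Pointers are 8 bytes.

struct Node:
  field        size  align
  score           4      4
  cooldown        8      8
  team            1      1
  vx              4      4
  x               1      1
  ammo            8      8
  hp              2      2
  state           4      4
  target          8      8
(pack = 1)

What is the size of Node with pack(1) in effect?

40

0..4  score  (4B, 1-aligned)
4..12  cooldown  (8B, 1-aligned)
12..13  team  (1B, 1-aligned)
13..17  vx  (4B, 1-aligned)
17..18  x  (1B, 1-aligned)
18..26  ammo  (8B, 1-aligned)
26..28  hp  (2B, 1-aligned)
28..32  state  (4B, 1-aligned)
32..40  target  (8B, 1-aligned)
sizeof = 40, alignof = 1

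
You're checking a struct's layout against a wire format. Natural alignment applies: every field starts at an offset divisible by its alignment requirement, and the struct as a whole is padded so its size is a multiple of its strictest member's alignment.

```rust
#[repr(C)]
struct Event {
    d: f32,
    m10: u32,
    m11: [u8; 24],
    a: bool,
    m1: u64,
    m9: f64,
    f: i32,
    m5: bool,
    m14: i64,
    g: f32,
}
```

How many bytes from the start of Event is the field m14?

d at 0 (size 4, align 4) → ends 4
m10 at 4 (size 4, align 4) → ends 8
m11 at 8 (size 24, align 1) → ends 32
a at 32 (size 1, align 1) → ends 33
pad 7 to align 8 for m1
m1 at 40 (size 8, align 8) → ends 48
m9 at 48 (size 8, align 8) → ends 56
f at 56 (size 4, align 4) → ends 60
m5 at 60 (size 1, align 1) → ends 61
pad 3 to align 8 for m14
m14 at 64 (size 8, align 8) → ends 72

64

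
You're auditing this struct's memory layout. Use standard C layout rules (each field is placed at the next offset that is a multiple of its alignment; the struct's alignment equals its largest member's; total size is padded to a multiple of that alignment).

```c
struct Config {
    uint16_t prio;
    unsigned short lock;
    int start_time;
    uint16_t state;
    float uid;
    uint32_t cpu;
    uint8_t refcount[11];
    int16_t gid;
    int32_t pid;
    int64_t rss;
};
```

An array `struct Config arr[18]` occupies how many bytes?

@0: prio [2B, align 2] → 2
@2: lock [2B, align 2] → 4
@4: start_time [4B, align 4] → 8
@8: state [2B, align 2] → 10
+2 pad (align 4)
@12: uid [4B, align 4] → 16
@16: cpu [4B, align 4] → 20
@20: refcount [11B, align 1] → 31
+1 pad (align 2)
@32: gid [2B, align 2] → 34
+2 pad (align 4)
@36: pid [4B, align 4] → 40
@40: rss [8B, align 8] → 48
size 48, align 8
array of 18: 18 × 48 = 864

864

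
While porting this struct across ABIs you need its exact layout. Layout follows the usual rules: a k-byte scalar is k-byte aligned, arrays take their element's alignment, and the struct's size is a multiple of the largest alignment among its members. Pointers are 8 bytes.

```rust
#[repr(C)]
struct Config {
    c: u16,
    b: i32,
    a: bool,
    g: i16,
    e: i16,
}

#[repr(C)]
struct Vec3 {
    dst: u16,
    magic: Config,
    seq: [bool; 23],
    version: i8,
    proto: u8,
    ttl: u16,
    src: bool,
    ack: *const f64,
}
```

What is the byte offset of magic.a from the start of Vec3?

Config: 0..2  c  (2B, 2-aligned); 2..4  -- padding (2B); 4..8  b  (4B, 4-aligned); 8..9  a  (1B, 1-aligned); 9..10  -- padding (1B); 10..12  g  (2B, 2-aligned); 12..14  e  (2B, 2-aligned); 14..16  -- tail padding (2B); sizeof = 16, alignof = 4
0..2  dst  (2B, 2-aligned)
2..4  -- padding (2B)
4..20  magic  (16B, 4-aligned)
within Config: a at 8
4 + 8 = 12

12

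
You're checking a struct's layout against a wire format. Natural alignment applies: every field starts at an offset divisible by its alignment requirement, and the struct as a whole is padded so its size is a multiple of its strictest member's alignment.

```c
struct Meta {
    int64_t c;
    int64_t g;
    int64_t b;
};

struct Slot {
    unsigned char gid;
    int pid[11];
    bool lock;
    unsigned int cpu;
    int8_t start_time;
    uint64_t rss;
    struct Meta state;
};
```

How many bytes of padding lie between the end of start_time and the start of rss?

7

Meta: c at 0 (size 8, align 8) → ends 8; g at 8 (size 8, align 8) → ends 16; b at 16 (size 8, align 8) → ends 24; total 24 bytes, alignment 8
gid at 0 (size 1, align 1) → ends 1
pad 3 to align 4 for pid
pid at 4 (size 44, align 4) → ends 48
lock at 48 (size 1, align 1) → ends 49
pad 3 to align 4 for cpu
cpu at 52 (size 4, align 4) → ends 56
start_time at 56 (size 1, align 1) → ends 57
pad 7 to align 8 for rss
rss at 64 (size 8, align 8) → ends 72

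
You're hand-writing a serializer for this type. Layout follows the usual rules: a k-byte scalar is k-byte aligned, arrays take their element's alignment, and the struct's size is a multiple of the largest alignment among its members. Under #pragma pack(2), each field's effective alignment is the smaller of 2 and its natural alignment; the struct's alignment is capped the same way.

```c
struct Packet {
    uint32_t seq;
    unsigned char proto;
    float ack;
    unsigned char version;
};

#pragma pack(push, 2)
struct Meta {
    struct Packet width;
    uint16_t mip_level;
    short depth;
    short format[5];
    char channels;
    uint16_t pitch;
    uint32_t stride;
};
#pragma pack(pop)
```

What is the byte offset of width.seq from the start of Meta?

0

Packet: 0..4  seq  (4B, 4-aligned); 4..5  proto  (1B, 1-aligned); 5..8  -- padding (3B); 8..12  ack  (4B, 4-aligned); 12..13  version  (1B, 1-aligned); 13..16  -- tail padding (3B); sizeof = 16, alignof = 4
0..16  width  (16B, 2-aligned)
within Packet: seq at 0
0 + 0 = 0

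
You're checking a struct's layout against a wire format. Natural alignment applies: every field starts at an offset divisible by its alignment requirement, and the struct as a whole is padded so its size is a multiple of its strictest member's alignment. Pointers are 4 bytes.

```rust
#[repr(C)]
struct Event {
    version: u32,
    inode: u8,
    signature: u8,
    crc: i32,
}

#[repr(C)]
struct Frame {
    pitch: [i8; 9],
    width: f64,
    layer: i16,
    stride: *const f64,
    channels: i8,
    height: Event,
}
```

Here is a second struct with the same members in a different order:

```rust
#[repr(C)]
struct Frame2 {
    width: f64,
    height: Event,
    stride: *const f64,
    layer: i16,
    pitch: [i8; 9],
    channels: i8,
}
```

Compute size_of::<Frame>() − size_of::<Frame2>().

Event: @0: version [4B, align 4] → 4; @4: inode [1B, align 1] → 5; @5: signature [1B, align 1] → 6; +2 pad (align 4); @8: crc [4B, align 4] → 12; size 12, align 4
@0: pitch [9B, align 1] → 9
+7 pad (align 8)
@16: width [8B, align 8] → 24
@24: layer [2B, align 2] → 26
+2 pad (align 4)
@28: stride [4B, align 4] → 32
@32: channels [1B, align 1] → 33
+3 pad (align 4)
@36: height [12B, align 4] → 48
size 48, align 8
— Frame2 —
@0: width [8B, align 8] → 8
@8: height [12B, align 4] → 20
@20: stride [4B, align 4] → 24
@24: layer [2B, align 2] → 26
@26: pitch [9B, align 1] → 35
@35: channels [1B, align 1] → 36
+4 tail pad (align 8)
size 40, align 8
48 − 40 = 8

8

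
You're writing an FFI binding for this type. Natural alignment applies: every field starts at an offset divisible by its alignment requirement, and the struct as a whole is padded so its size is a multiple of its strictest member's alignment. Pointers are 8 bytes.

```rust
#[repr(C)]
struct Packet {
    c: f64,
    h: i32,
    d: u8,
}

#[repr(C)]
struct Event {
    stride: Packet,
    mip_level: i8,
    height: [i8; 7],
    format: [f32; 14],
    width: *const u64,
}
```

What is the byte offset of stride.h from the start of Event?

Packet: 0..8  c  (8B, 8-aligned); 8..12  h  (4B, 4-aligned); 12..13  d  (1B, 1-aligned); 13..16  -- tail padding (3B); sizeof = 16, alignof = 8
0..16  stride  (16B, 8-aligned)
within Packet: h at 8
0 + 8 = 8

8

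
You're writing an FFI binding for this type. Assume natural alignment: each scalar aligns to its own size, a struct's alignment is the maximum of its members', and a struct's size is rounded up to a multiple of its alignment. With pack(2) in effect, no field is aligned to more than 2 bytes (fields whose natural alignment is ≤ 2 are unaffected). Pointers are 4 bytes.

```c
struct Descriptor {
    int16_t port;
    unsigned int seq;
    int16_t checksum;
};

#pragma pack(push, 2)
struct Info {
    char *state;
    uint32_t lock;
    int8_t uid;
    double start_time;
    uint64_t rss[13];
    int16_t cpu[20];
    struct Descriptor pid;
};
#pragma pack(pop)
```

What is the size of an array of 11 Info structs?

1914

Descriptor: @0: port [2B, align 2] → 2; +2 pad (align 4); @4: seq [4B, align 4] → 8; @8: checksum [2B, align 2] → 10; +2 tail pad (align 4); size 12, align 4
@0: state [4B, align 2] → 4
@4: lock [4B, align 2] → 8
@8: uid [1B, align 1] → 9
+1 pad (align 2)
@10: start_time [8B, align 2] → 18
@18: rss [104B, align 2] → 122
@122: cpu [40B, align 2] → 162
@162: pid [12B, align 2] → 174
size 174, align 2
array of 11: 11 × 174 = 1914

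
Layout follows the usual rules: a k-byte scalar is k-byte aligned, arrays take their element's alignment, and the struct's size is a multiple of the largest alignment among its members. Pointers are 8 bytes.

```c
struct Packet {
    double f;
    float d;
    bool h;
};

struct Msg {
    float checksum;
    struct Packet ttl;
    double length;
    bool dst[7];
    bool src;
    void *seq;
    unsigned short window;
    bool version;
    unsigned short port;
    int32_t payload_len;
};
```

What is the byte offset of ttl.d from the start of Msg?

16

Packet: 0..8  f  (8B, 8-aligned); 8..12  d  (4B, 4-aligned); 12..13  h  (1B, 1-aligned); 13..16  -- tail padding (3B); sizeof = 16, alignof = 8
0..4  checksum  (4B, 4-aligned)
4..8  -- padding (4B)
8..24  ttl  (16B, 8-aligned)
within Packet: d at 8
8 + 8 = 16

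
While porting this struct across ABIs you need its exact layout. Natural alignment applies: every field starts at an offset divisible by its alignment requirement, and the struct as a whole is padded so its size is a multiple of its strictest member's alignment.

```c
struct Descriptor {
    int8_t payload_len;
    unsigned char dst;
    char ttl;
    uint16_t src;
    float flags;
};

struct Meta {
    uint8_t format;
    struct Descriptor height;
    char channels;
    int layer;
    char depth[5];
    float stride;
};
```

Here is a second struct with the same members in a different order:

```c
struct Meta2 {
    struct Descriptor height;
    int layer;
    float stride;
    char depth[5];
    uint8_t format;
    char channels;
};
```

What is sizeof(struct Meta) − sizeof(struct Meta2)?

Descriptor: 0..1  payload_len  (1B, 1-aligned); 1..2  dst  (1B, 1-aligned); 2..3  ttl  (1B, 1-aligned); 3..4  -- padding (1B); 4..6  src  (2B, 2-aligned); 6..8  -- padding (2B); 8..12  flags  (4B, 4-aligned); sizeof = 12, alignof = 4
0..1  format  (1B, 1-aligned)
1..4  -- padding (3B)
4..16  height  (12B, 4-aligned)
16..17  channels  (1B, 1-aligned)
17..20  -- padding (3B)
20..24  layer  (4B, 4-aligned)
24..29  depth  (5B, 1-aligned)
29..32  -- padding (3B)
32..36  stride  (4B, 4-aligned)
sizeof = 36, alignof = 4
— Meta2 —
0..12  height  (12B, 4-aligned)
12..16  layer  (4B, 4-aligned)
16..20  stride  (4B, 4-aligned)
20..25  depth  (5B, 1-aligned)
25..26  format  (1B, 1-aligned)
26..27  channels  (1B, 1-aligned)
27..28  -- tail padding (1B)
sizeof = 28, alignof = 4
36 − 28 = 8

8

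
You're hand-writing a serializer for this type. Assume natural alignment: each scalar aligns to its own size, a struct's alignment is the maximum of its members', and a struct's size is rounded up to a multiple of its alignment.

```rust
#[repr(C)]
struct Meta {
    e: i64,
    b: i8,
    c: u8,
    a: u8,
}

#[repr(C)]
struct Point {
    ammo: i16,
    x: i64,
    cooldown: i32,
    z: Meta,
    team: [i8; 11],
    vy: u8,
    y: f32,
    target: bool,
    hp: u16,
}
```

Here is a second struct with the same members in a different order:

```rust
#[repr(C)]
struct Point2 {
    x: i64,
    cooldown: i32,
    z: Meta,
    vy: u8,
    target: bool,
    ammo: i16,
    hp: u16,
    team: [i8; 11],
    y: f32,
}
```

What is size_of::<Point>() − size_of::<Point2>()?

8

Meta: 0..8  e  (8B, 8-aligned); 8..9  b  (1B, 1-aligned); 9..10  c  (1B, 1-aligned); 10..11  a  (1B, 1-aligned); 11..16  -- tail padding (5B); sizeof = 16, alignof = 8
0..2  ammo  (2B, 2-aligned)
2..8  -- padding (6B)
8..16  x  (8B, 8-aligned)
16..20  cooldown  (4B, 4-aligned)
20..24  -- padding (4B)
24..40  z  (16B, 8-aligned)
40..51  team  (11B, 1-aligned)
51..52  vy  (1B, 1-aligned)
52..56  y  (4B, 4-aligned)
56..57  target  (1B, 1-aligned)
57..58  -- padding (1B)
58..60  hp  (2B, 2-aligned)
60..64  -- tail padding (4B)
sizeof = 64, alignof = 8
— Point2 —
0..8  x  (8B, 8-aligned)
8..12  cooldown  (4B, 4-aligned)
12..16  -- padding (4B)
16..32  z  (16B, 8-aligned)
32..33  vy  (1B, 1-aligned)
33..34  target  (1B, 1-aligned)
34..36  ammo  (2B, 2-aligned)
36..38  hp  (2B, 2-aligned)
38..49  team  (11B, 1-aligned)
49..52  -- padding (3B)
52..56  y  (4B, 4-aligned)
sizeof = 56, alignof = 8
64 − 56 = 8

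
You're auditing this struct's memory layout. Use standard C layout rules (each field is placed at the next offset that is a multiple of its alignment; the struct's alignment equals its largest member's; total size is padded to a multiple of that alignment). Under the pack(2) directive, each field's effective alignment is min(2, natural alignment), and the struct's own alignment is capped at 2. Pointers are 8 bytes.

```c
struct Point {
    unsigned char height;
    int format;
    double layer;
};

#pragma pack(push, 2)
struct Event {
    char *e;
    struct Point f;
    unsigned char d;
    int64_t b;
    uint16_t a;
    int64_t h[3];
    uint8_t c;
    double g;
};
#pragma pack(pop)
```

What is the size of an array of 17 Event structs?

Point: height at 0 (size 1, align 1) → ends 1; pad 3 to align 4 for format; format at 4 (size 4, align 4) → ends 8; layer at 8 (size 8, align 8) → ends 16; total 16 bytes, alignment 8
e at 0 (size 8, align 2) → ends 8
f at 8 (size 16, align 2) → ends 24
d at 24 (size 1, align 1) → ends 25
pad 1 to align 2 for b
b at 26 (size 8, align 2) → ends 34
a at 34 (size 2, align 2) → ends 36
h at 36 (size 24, align 2) → ends 60
c at 60 (size 1, align 1) → ends 61
pad 1 to align 2 for g
g at 62 (size 8, align 2) → ends 70
total 70 bytes, alignment 2
array of 17: 17 × 70 = 1190

1190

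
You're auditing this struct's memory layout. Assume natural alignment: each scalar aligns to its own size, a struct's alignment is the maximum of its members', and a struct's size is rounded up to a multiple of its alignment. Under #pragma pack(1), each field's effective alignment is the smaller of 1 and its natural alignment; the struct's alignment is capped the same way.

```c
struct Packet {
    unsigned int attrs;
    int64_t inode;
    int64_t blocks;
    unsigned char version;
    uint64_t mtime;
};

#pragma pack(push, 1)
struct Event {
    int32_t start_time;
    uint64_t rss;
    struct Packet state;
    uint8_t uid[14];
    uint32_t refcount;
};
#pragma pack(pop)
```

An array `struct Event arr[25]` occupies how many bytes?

1750

Packet: attrs at 0 (size 4, align 4) → ends 4; pad 4 to align 8 for inode; inode at 8 (size 8, align 8) → ends 16; blocks at 16 (size 8, align 8) → ends 24; version at 24 (size 1, align 1) → ends 25; pad 7 to align 8 for mtime; mtime at 32 (size 8, align 8) → ends 40; total 40 bytes, alignment 8
start_time at 0 (size 4, align 1) → ends 4
rss at 4 (size 8, align 1) → ends 12
state at 12 (size 40, align 1) → ends 52
uid at 52 (size 14, align 1) → ends 66
refcount at 66 (size 4, align 1) → ends 70
total 70 bytes, alignment 1
array of 25: 25 × 70 = 1750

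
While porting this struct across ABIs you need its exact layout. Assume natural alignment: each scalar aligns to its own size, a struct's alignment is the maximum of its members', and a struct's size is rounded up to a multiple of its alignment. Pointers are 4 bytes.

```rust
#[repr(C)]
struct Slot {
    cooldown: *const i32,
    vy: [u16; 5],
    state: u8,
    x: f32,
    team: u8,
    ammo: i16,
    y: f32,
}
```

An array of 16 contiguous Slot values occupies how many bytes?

@0: cooldown [4B, align 4] → 4
@4: vy [10B, align 2] → 14
@14: state [1B, align 1] → 15
+1 pad (align 4)
@16: x [4B, align 4] → 20
@20: team [1B, align 1] → 21
+1 pad (align 2)
@22: ammo [2B, align 2] → 24
@24: y [4B, align 4] → 28
size 28, align 4
array of 16: 16 × 28 = 448

448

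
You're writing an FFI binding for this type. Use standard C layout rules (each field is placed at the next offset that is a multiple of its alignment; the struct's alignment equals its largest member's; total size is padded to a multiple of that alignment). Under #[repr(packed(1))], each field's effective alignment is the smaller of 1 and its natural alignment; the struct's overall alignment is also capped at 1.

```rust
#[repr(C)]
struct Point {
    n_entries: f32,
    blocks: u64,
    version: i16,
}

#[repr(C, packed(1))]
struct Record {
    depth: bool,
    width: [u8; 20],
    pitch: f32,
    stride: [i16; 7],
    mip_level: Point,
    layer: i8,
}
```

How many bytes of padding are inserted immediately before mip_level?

0

Point: @0: n_entries [4B, align 4] → 4; +4 pad (align 8); @8: blocks [8B, align 8] → 16; @16: version [2B, align 2] → 18; +6 tail pad (align 8); size 24, align 8
@0: depth [1B, align 1] → 1
@1: width [20B, align 1] → 21
@21: pitch [4B, align 1] → 25
@25: stride [14B, align 1] → 39
@39: mip_level [24B, align 1] → 63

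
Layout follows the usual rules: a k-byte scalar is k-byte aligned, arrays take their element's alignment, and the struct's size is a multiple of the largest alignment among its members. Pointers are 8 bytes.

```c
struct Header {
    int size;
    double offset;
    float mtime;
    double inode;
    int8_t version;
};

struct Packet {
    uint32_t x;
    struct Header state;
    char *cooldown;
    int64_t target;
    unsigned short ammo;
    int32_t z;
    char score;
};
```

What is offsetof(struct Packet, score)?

Header: 0..4  size  (4B, 4-aligned); 4..8  -- padding (4B); 8..16  offset  (8B, 8-aligned); 16..20  mtime  (4B, 4-aligned); 20..24  -- padding (4B); 24..32  inode  (8B, 8-aligned); 32..33  version  (1B, 1-aligned); 33..40  -- tail padding (7B); sizeof = 40, alignof = 8
0..4  x  (4B, 4-aligned)
4..8  -- padding (4B)
8..48  state  (40B, 8-aligned)
48..56  cooldown  (8B, 8-aligned)
56..64  target  (8B, 8-aligned)
64..66  ammo  (2B, 2-aligned)
66..68  -- padding (2B)
68..72  z  (4B, 4-aligned)
72..73  score  (1B, 1-aligned)

72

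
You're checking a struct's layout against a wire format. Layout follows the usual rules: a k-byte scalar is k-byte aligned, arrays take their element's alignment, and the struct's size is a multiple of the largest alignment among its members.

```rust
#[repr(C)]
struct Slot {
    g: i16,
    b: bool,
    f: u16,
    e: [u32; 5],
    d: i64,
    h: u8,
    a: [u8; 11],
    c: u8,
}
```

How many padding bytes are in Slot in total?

g at 0 (size 2, align 2) → ends 2
b at 2 (size 1, align 1) → ends 3
pad 1 to align 2 for f
f at 4 (size 2, align 2) → ends 6
pad 2 to align 4 for e
e at 8 (size 20, align 4) → ends 28
pad 4 to align 8 for d
d at 32 (size 8, align 8) → ends 40
h at 40 (size 1, align 1) → ends 41
a at 41 (size 11, align 1) → ends 52
c at 52 (size 1, align 1) → ends 53
tail pad 3 to reach multiple of 8
total 56 bytes, alignment 8
data bytes 46, size 56 → padding 10

10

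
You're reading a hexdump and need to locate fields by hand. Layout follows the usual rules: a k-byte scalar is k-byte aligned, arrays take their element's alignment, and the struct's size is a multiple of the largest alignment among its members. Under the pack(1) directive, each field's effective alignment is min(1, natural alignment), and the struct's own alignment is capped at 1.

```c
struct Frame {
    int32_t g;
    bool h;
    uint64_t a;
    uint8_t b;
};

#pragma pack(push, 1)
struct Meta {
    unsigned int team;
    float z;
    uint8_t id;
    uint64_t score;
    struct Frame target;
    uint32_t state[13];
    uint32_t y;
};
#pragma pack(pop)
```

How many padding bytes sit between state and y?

0

Frame: g at 0 (size 4, align 4) → ends 4; h at 4 (size 1, align 1) → ends 5; pad 3 to align 8 for a; a at 8 (size 8, align 8) → ends 16; b at 16 (size 1, align 1) → ends 17; tail pad 7 to reach multiple of 8; total 24 bytes, alignment 8
team at 0 (size 4, align 1) → ends 4
z at 4 (size 4, align 1) → ends 8
id at 8 (size 1, align 1) → ends 9
score at 9 (size 8, align 1) → ends 17
target at 17 (size 24, align 1) → ends 41
state at 41 (size 52, align 1) → ends 93
y at 93 (size 4, align 1) → ends 97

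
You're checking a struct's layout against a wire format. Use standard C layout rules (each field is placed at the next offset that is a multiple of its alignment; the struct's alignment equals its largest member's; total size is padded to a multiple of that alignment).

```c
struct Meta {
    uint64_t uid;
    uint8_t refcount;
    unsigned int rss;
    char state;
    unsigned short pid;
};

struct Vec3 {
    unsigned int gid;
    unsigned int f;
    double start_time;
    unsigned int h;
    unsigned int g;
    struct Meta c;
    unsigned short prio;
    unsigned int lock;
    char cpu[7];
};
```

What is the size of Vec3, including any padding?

Meta: uid at 0 (size 8, align 8) → ends 8; refcount at 8 (size 1, align 1) → ends 9; pad 3 to align 4 for rss; rss at 12 (size 4, align 4) → ends 16; state at 16 (size 1, align 1) → ends 17; pad 1 to align 2 for pid; pid at 18 (size 2, align 2) → ends 20; tail pad 4 to reach multiple of 8; total 24 bytes, alignment 8
gid at 0 (size 4, align 4) → ends 4
f at 4 (size 4, align 4) → ends 8
start_time at 8 (size 8, align 8) → ends 16
h at 16 (size 4, align 4) → ends 20
g at 20 (size 4, align 4) → ends 24
c at 24 (size 24, align 8) → ends 48
prio at 48 (size 2, align 2) → ends 50
pad 2 to align 4 for lock
lock at 52 (size 4, align 4) → ends 56
cpu at 56 (size 7, align 1) → ends 63
tail pad 1 to reach multiple of 8
total 64 bytes, alignment 8

64 bytes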